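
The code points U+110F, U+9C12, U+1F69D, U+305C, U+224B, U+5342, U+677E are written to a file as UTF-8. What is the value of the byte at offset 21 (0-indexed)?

0xBE

U+110F → 3-byte form E1 84 8F at offsets 0–2.
U+9C12 → 3-byte form E9 B0 92 at offsets 3–5.
U+1F69D → 4-byte form F0 9F 9A 9D at offsets 6–9.
U+305C → 3-byte form E3 81 9C at offsets 10–12.
U+224B → 3-byte form E2 89 8B at offsets 13–15.
U+5342 → 3-byte form E5 8D 82 at offsets 16–18.
U+677E → 3-byte form E6 9D BE at offsets 19–21.
Offset 21 falls in char 7's range; it's byte 3 of E6 9D BE = 0xBE.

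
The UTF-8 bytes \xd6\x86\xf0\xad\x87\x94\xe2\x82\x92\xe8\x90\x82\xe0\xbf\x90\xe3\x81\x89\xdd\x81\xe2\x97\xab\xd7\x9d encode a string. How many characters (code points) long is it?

9

Byte at offset 0: 0xD6 = 11010110 → 2-byte char (#1). Advance 2.
Byte at offset 2: 0xF0 = 11110000 → 4-byte char (#2). Advance 4.
Byte at offset 6: 0xE2 = 11100010 → 3-byte char (#3). Advance 3.
Byte at offset 9: 0xE8 = 11101000 → 3-byte char (#4). Advance 3.
Byte at offset 12: 0xE0 = 11100000 → 3-byte char (#5). Advance 3.
Byte at offset 15: 0xE3 = 11100011 → 3-byte char (#6). Advance 3.
Byte at offset 18: 0xDD = 11011101 → 2-byte char (#7). Advance 2.
Byte at offset 20: 0xE2 = 11100010 → 3-byte char (#8). Advance 3.
Byte at offset 23: 0xD7 = 11010111 → 2-byte char (#9). Advance 2.
Reached end at offset 25 after 9 code points.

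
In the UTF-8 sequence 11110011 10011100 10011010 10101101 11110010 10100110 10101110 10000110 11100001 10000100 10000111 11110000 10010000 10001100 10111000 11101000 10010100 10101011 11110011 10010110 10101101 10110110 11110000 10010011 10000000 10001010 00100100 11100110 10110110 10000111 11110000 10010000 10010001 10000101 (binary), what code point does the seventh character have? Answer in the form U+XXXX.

U+1300A

Offset 0: leading byte 0xF3 = 11110011 → 4-byte char #1 = F3 9C 9A AD.
Offset 4: leading byte 0xF2 = 11110010 → 4-byte char #2 = F2 A6 AE 86.
Offset 8: leading byte 0xE1 = 11100001 → 3-byte char #3 = E1 84 87.
Offset 11: leading byte 0xF0 = 11110000 → 4-byte char #4 = F0 90 8C B8.
Offset 15: leading byte 0xE8 = 11101000 → 3-byte char #5 = E8 94 AB.
Offset 18: leading byte 0xF3 = 11110011 → 4-byte char #6 = F3 96 AD B6.
Offset 22: leading byte 0xF0 = 11110000 → 4-byte char #7 = F0 93 80 8A.
Leading byte 0xF0 = 11110000 matches 11110xxx → 4-byte sequence.
Byte 1: 0xF0 = 11110000, payload 000 (3 bits).
Byte 2: 0x93 = 10010011 (10xxxxxx ✓), payload 010011.
Byte 3: 0x80 = 10000000 (10xxxxxx ✓), payload 000000.
Byte 4: 0x8A = 10001010 (10xxxxxx ✓), payload 001010.
Concatenate: 000010011000000001010 = 0x1300A (21 bits → U+1300A).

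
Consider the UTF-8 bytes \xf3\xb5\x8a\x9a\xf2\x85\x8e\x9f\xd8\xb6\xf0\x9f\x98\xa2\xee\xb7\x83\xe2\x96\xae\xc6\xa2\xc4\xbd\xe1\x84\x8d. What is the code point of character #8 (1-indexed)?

U+013D

Offset 0: leading byte 0xF3 = 11110011 → 4-byte char #1 = F3 B5 8A 9A.
Offset 4: leading byte 0xF2 = 11110010 → 4-byte char #2 = F2 85 8E 9F.
Offset 8: leading byte 0xD8 = 11011000 → 2-byte char #3 = D8 B6.
Offset 10: leading byte 0xF0 = 11110000 → 4-byte char #4 = F0 9F 98 A2.
Offset 14: leading byte 0xEE = 11101110 → 3-byte char #5 = EE B7 83.
Offset 17: leading byte 0xE2 = 11100010 → 3-byte char #6 = E2 96 AE.
Offset 20: leading byte 0xC6 = 11000110 → 2-byte char #7 = C6 A2.
Offset 22: leading byte 0xC4 = 11000100 → 2-byte char #8 = C4 BD.
Leading byte 0xC4 = 11000100 matches 110xxxxx → 2-byte sequence.
Byte 1: 0xC4 = 11000100, payload 00100 (5 bits).
Byte 2: 0xBD = 10111101 (10xxxxxx ✓), payload 111101.
Concatenate: 00100111101 = 0x13D (11 bits → U+013D).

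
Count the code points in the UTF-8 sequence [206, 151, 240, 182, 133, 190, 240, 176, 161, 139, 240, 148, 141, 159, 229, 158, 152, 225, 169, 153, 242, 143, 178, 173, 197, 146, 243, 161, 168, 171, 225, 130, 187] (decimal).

Byte at offset 0: 0xCE = 11001110 → 2-byte char (#1). Advance 2.
Byte at offset 2: 0xF0 = 11110000 → 4-byte char (#2). Advance 4.
Byte at offset 6: 0xF0 = 11110000 → 4-byte char (#3). Advance 4.
Byte at offset 10: 0xF0 = 11110000 → 4-byte char (#4). Advance 4.
Byte at offset 14: 0xE5 = 11100101 → 3-byte char (#5). Advance 3.
Byte at offset 17: 0xE1 = 11100001 → 3-byte char (#6). Advance 3.
Byte at offset 20: 0xF2 = 11110010 → 4-byte char (#7). Advance 4.
Byte at offset 24: 0xC5 = 11000101 → 2-byte char (#8). Advance 2.
Byte at offset 26: 0xF3 = 11110011 → 4-byte char (#9). Advance 4.
Byte at offset 30: 0xE1 = 11100001 → 3-byte char (#10). Advance 3.
Reached end at offset 33 after 10 code points.

10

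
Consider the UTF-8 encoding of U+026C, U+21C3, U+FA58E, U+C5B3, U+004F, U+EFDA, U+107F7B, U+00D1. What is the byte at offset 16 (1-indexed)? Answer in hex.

1-indexed offset 16 is 0-indexed offset 15.
U+026C → 2-byte form C9 AC at offsets 0–1.
U+21C3 → 3-byte form E2 87 83 at offsets 2–4.
U+FA58E → 4-byte form F3 BA 96 8E at offsets 5–8.
U+C5B3 → 3-byte form EC 96 B3 at offsets 9–11.
U+004F → 1-byte form 4F at offsets 12–12.
U+EFDA → 3-byte form EE BF 9A at offsets 13–15.
Offset 15 falls in char 6's range; it's byte 3 of EE BF 9A = 0x9A.

0x9A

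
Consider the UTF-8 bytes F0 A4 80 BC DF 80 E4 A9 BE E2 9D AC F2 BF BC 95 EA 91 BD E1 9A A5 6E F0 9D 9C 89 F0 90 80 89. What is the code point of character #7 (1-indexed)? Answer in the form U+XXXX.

U+16A5

Offset 0: leading byte 0xF0 = 11110000 → 4-byte char #1 = F0 A4 80 BC.
Offset 4: leading byte 0xDF = 11011111 → 2-byte char #2 = DF 80.
Offset 6: leading byte 0xE4 = 11100100 → 3-byte char #3 = E4 A9 BE.
Offset 9: leading byte 0xE2 = 11100010 → 3-byte char #4 = E2 9D AC.
Offset 12: leading byte 0xF2 = 11110010 → 4-byte char #5 = F2 BF BC 95.
Offset 16: leading byte 0xEA = 11101010 → 3-byte char #6 = EA 91 BD.
Offset 19: leading byte 0xE1 = 11100001 → 3-byte char #7 = E1 9A A5.
Leading byte 0xE1 = 11100001 matches 1110xxxx → 3-byte sequence.
Byte 1: 0xE1 = 11100001, payload 0001 (4 bits).
Byte 2: 0x9A = 10011010 (10xxxxxx ✓), payload 011010.
Byte 3: 0xA5 = 10100101 (10xxxxxx ✓), payload 100101.
Concatenate: 0001011010100101 = 0x16A5 (16 bits → U+16A5).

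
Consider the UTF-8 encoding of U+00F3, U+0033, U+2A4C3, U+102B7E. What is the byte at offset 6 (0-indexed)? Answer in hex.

U+00F3 → 2-byte form C3 B3 at offsets 0–1.
U+0033 → 1-byte form 33 at offsets 2–2.
U+2A4C3 → 4-byte form F0 AA 93 83 at offsets 3–6.
Offset 6 falls in char 3's range; it's byte 4 of F0 AA 93 83 = 0x83.

0x83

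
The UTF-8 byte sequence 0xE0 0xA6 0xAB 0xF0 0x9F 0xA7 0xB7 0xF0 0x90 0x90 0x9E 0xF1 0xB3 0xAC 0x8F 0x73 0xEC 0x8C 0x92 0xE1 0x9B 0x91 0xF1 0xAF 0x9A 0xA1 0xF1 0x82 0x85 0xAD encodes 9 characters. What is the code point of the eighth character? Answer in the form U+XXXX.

U+6F6A1

Offset 0: leading byte 0xE0 = 11100000 → 3-byte char #1 = E0 A6 AB.
Offset 3: leading byte 0xF0 = 11110000 → 4-byte char #2 = F0 9F A7 B7.
Offset 7: leading byte 0xF0 = 11110000 → 4-byte char #3 = F0 90 90 9E.
Offset 11: leading byte 0xF1 = 11110001 → 4-byte char #4 = F1 B3 AC 8F.
Offset 15: leading byte 0x73 = 01110011 → 1-byte char #5 = 73.
Offset 16: leading byte 0xEC = 11101100 → 3-byte char #6 = EC 8C 92.
Offset 19: leading byte 0xE1 = 11100001 → 3-byte char #7 = E1 9B 91.
Offset 22: leading byte 0xF1 = 11110001 → 4-byte char #8 = F1 AF 9A A1.
Leading byte 0xF1 = 11110001 matches 11110xxx → 4-byte sequence.
Byte 1: 0xF1 = 11110001, payload 001 (3 bits).
Byte 2: 0xAF = 10101111 (10xxxxxx ✓), payload 101111.
Byte 3: 0x9A = 10011010 (10xxxxxx ✓), payload 011010.
Byte 4: 0xA1 = 10100001 (10xxxxxx ✓), payload 100001.
Concatenate: 001101111011010100001 = 0x6F6A1 (21 bits → U+6F6A1).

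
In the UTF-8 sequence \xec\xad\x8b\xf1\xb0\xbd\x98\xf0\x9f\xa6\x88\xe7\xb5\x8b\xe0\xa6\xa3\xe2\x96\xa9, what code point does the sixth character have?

U+25A9

Offset 0: leading byte 0xEC = 11101100 → 3-byte char #1 = EC AD 8B.
Offset 3: leading byte 0xF1 = 11110001 → 4-byte char #2 = F1 B0 BD 98.
Offset 7: leading byte 0xF0 = 11110000 → 4-byte char #3 = F0 9F A6 88.
Offset 11: leading byte 0xE7 = 11100111 → 3-byte char #4 = E7 B5 8B.
Offset 14: leading byte 0xE0 = 11100000 → 3-byte char #5 = E0 A6 A3.
Offset 17: leading byte 0xE2 = 11100010 → 3-byte char #6 = E2 96 A9.
Leading byte 0xE2 = 11100010 matches 1110xxxx → 3-byte sequence.
Byte 1: 0xE2 = 11100010, payload 0010 (4 bits).
Byte 2: 0x96 = 10010110 (10xxxxxx ✓), payload 010110.
Byte 3: 0xA9 = 10101001 (10xxxxxx ✓), payload 101001.
Concatenate: 0010010110101001 = 0x25A9 (16 bits → U+25A9).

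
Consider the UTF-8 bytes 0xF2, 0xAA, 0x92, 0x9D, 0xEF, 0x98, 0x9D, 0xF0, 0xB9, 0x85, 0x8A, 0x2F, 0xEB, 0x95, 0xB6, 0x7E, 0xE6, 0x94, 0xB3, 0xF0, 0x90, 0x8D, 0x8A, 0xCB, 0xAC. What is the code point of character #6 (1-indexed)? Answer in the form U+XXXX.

U+007E

Offset 0: leading byte 0xF2 = 11110010 → 4-byte char #1 = F2 AA 92 9D.
Offset 4: leading byte 0xEF = 11101111 → 3-byte char #2 = EF 98 9D.
Offset 7: leading byte 0xF0 = 11110000 → 4-byte char #3 = F0 B9 85 8A.
Offset 11: leading byte 0x2F = 00101111 → 1-byte char #4 = 2F.
Offset 12: leading byte 0xEB = 11101011 → 3-byte char #5 = EB 95 B6.
Offset 15: leading byte 0x7E = 01111110 → 1-byte char #6 = 7E.
Leading byte 0x7E = 01111110 matches 0xxxxxxx → 1-byte sequence.
Byte 1: 0x7E = 01111110, payload 1111110 (7 bits).
Concatenate: 1111110 = 0x7E (7 bits → U+007E).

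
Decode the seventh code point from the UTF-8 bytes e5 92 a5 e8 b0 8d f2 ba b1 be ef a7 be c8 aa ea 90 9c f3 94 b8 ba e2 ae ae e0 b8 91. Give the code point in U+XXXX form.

Offset 0: leading byte 0xE5 = 11100101 → 3-byte char #1 = E5 92 A5.
Offset 3: leading byte 0xE8 = 11101000 → 3-byte char #2 = E8 B0 8D.
Offset 6: leading byte 0xF2 = 11110010 → 4-byte char #3 = F2 BA B1 BE.
Offset 10: leading byte 0xEF = 11101111 → 3-byte char #4 = EF A7 BE.
Offset 13: leading byte 0xC8 = 11001000 → 2-byte char #5 = C8 AA.
Offset 15: leading byte 0xEA = 11101010 → 3-byte char #6 = EA 90 9C.
Offset 18: leading byte 0xF3 = 11110011 → 4-byte char #7 = F3 94 B8 BA.
Leading byte 0xF3 = 11110011 matches 11110xxx → 4-byte sequence.
Byte 1: 0xF3 = 11110011, payload 011 (3 bits).
Byte 2: 0x94 = 10010100 (10xxxxxx ✓), payload 010100.
Byte 3: 0xB8 = 10111000 (10xxxxxx ✓), payload 111000.
Byte 4: 0xBA = 10111010 (10xxxxxx ✓), payload 111010.
Concatenate: 011010100111000111010 = 0xD4E3A (21 bits → U+D4E3A).

U+D4E3A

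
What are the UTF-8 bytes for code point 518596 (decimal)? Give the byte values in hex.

F1 BE A7 84

U+7E9C4 = 0x7E9C4 = 518596 decimal. In range U+10000–U+10FFFF → 4-byte form: 11110xxx 10xxxxxx 10xxxxxx 10xxxxxx.
Binary (21 bits): 001111110100111000100.
Split 3+6+6+6: 001 | 111110 | 100111 | 000100.
Byte 1: 11110001 = 0xF1.
Byte 2: 10111110 = 0xBE.
Byte 3: 10100111 = 0xA7.
Byte 4: 10000100 = 0x84.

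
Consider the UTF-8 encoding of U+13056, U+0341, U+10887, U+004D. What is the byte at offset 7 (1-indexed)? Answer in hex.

1-indexed offset 7 is 0-indexed offset 6.
U+13056 → 4-byte form F0 93 81 96 at offsets 0–3.
U+0341 → 2-byte form CD 81 at offsets 4–5.
U+10887 → 4-byte form F0 90 A2 87 at offsets 6–9.
Offset 6 falls in char 3's range; it's byte 1 of F0 90 A2 87 = 0xF0.

0xF0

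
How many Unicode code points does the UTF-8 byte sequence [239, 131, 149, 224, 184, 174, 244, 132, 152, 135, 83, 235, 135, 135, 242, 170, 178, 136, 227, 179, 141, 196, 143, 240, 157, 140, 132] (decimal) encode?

9

Byte at offset 0: 0xEF = 11101111 → 3-byte char (#1). Advance 3.
Byte at offset 3: 0xE0 = 11100000 → 3-byte char (#2). Advance 3.
Byte at offset 6: 0xF4 = 11110100 → 4-byte char (#3). Advance 4.
Byte at offset 10: 0x53 = 01010011 → 1-byte char (#4). Advance 1.
Byte at offset 11: 0xEB = 11101011 → 3-byte char (#5). Advance 3.
Byte at offset 14: 0xF2 = 11110010 → 4-byte char (#6). Advance 4.
Byte at offset 18: 0xE3 = 11100011 → 3-byte char (#7). Advance 3.
Byte at offset 21: 0xC4 = 11000100 → 2-byte char (#8). Advance 2.
Byte at offset 23: 0xF0 = 11110000 → 4-byte char (#9). Advance 4.
Reached end at offset 27 after 9 code points.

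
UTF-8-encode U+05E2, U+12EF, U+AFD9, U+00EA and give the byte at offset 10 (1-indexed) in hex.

0xAA

1-indexed offset 10 is 0-indexed offset 9.
U+05E2 → 2-byte form D7 A2 at offsets 0–1.
U+12EF → 3-byte form E1 8B AF at offsets 2–4.
U+AFD9 → 3-byte form EA BF 99 at offsets 5–7.
U+00EA → 2-byte form C3 AA at offsets 8–9.
Offset 9 falls in char 4's range; it's byte 2 of C3 AA = 0xAA.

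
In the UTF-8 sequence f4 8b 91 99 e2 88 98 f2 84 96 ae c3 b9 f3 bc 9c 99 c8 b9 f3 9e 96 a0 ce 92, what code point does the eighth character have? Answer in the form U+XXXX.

U+0392

Offset 0: leading byte 0xF4 = 11110100 → 4-byte char #1 = F4 8B 91 99.
Offset 4: leading byte 0xE2 = 11100010 → 3-byte char #2 = E2 88 98.
Offset 7: leading byte 0xF2 = 11110010 → 4-byte char #3 = F2 84 96 AE.
Offset 11: leading byte 0xC3 = 11000011 → 2-byte char #4 = C3 B9.
Offset 13: leading byte 0xF3 = 11110011 → 4-byte char #5 = F3 BC 9C 99.
Offset 17: leading byte 0xC8 = 11001000 → 2-byte char #6 = C8 B9.
Offset 19: leading byte 0xF3 = 11110011 → 4-byte char #7 = F3 9E 96 A0.
Offset 23: leading byte 0xCE = 11001110 → 2-byte char #8 = CE 92.
Leading byte 0xCE = 11001110 matches 110xxxxx → 2-byte sequence.
Byte 1: 0xCE = 11001110, payload 01110 (5 bits).
Byte 2: 0x92 = 10010010 (10xxxxxx ✓), payload 010010.
Concatenate: 01110010010 = 0x392 (11 bits → U+0392).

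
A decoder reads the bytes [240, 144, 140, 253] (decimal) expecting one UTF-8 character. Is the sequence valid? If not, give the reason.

invalid (non-continuation byte where continuation expected)

Leading byte 0xF0 = 11110000 → 4-byte form.
Byte 4 is 0xFD = 11111101, which is not 10xxxxxx — expected a continuation byte.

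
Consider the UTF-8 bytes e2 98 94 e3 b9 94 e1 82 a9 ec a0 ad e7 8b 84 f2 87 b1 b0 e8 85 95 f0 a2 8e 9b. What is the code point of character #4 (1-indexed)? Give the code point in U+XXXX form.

U+C82D

Offset 0: leading byte 0xE2 = 11100010 → 3-byte char #1 = E2 98 94.
Offset 3: leading byte 0xE3 = 11100011 → 3-byte char #2 = E3 B9 94.
Offset 6: leading byte 0xE1 = 11100001 → 3-byte char #3 = E1 82 A9.
Offset 9: leading byte 0xEC = 11101100 → 3-byte char #4 = EC A0 AD.
Leading byte 0xEC = 11101100 matches 1110xxxx → 3-byte sequence.
Byte 1: 0xEC = 11101100, payload 1100 (4 bits).
Byte 2: 0xA0 = 10100000 (10xxxxxx ✓), payload 100000.
Byte 3: 0xAD = 10101101 (10xxxxxx ✓), payload 101101.
Concatenate: 1100100000101101 = 0xC82D (16 bits → U+C82D).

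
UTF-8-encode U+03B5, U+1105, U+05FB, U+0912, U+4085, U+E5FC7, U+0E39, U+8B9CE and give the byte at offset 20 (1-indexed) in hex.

1-indexed offset 20 is 0-indexed offset 19.
U+03B5 → 2-byte form CE B5 at offsets 0–1.
U+1105 → 3-byte form E1 84 85 at offsets 2–4.
U+05FB → 2-byte form D7 BB at offsets 5–6.
U+0912 → 3-byte form E0 A4 92 at offsets 7–9.
U+4085 → 3-byte form E4 82 85 at offsets 10–12.
U+E5FC7 → 4-byte form F3 A5 BF 87 at offsets 13–16.
U+0E39 → 3-byte form E0 B8 B9 at offsets 17–19.
Offset 19 falls in char 7's range; it's byte 3 of E0 B8 B9 = 0xB9.

0xB9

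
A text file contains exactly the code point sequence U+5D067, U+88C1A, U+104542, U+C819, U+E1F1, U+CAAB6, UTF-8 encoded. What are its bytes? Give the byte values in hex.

U+5D067: 4-byte form → F1 9D 81 A7.
U+88C1A: 4-byte form → F2 88 B0 9A.
U+104542: 4-byte form → F4 84 95 82.
U+C819: 3-byte form → EC A0 99.
U+E1F1: 3-byte form → EE 87 B1.
U+CAAB6: 4-byte form → F3 8A AA B6.
Concatenated (22 bytes): F1 9D 81 A7 F2 88 B0 9A F4 84 95 82 EC A0 99 EE 87 B1 F3 8A AA B6.

F1 9D 81 A7 F2 88 B0 9A F4 84 95 82 EC A0 99 EE 87 B1 F3 8A AA B6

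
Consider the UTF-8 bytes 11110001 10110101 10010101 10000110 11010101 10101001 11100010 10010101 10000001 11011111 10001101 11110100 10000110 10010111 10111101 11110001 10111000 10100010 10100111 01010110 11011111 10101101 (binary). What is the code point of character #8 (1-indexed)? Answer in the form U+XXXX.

Offset 0: leading byte 0xF1 = 11110001 → 4-byte char #1 = F1 B5 95 86.
Offset 4: leading byte 0xD5 = 11010101 → 2-byte char #2 = D5 A9.
Offset 6: leading byte 0xE2 = 11100010 → 3-byte char #3 = E2 95 81.
Offset 9: leading byte 0xDF = 11011111 → 2-byte char #4 = DF 8D.
Offset 11: leading byte 0xF4 = 11110100 → 4-byte char #5 = F4 86 97 BD.
Offset 15: leading byte 0xF1 = 11110001 → 4-byte char #6 = F1 B8 A2 A7.
Offset 19: leading byte 0x56 = 01010110 → 1-byte char #7 = 56.
Offset 20: leading byte 0xDF = 11011111 → 2-byte char #8 = DF AD.
Leading byte 0xDF = 11011111 matches 110xxxxx → 2-byte sequence.
Byte 1: 0xDF = 11011111, payload 11111 (5 bits).
Byte 2: 0xAD = 10101101 (10xxxxxx ✓), payload 101101.
Concatenate: 11111101101 = 0x7ED (11 bits → U+07ED).

U+07ED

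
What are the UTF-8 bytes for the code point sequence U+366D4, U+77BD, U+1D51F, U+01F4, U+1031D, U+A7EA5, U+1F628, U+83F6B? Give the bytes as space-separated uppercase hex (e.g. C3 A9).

U+366D4: 4-byte form → F0 B6 9B 94.
U+77BD: 3-byte form → E7 9E BD.
U+1D51F: 4-byte form → F0 9D 94 9F.
U+01F4: 2-byte form → C7 B4.
U+1031D: 4-byte form → F0 90 8C 9D.
U+A7EA5: 4-byte form → F2 A7 BA A5.
U+1F628: 4-byte form → F0 9F 98 A8.
U+83F6B: 4-byte form → F2 83 BD AB.
Concatenated (29 bytes): F0 B6 9B 94 E7 9E BD F0 9D 94 9F C7 B4 F0 90 8C 9D F2 A7 BA A5 F0 9F 98 A8 F2 83 BD AB.

F0 B6 9B 94 E7 9E BD F0 9D 94 9F C7 B4 F0 90 8C 9D F2 A7 BA A5 F0 9F 98 A8 F2 83 BD AB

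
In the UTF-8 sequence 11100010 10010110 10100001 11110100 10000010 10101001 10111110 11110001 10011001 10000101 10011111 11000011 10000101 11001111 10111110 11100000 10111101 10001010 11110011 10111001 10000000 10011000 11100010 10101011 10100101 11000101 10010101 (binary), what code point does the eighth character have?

U+2AE5

Offset 0: leading byte 0xE2 = 11100010 → 3-byte char #1 = E2 96 A1.
Offset 3: leading byte 0xF4 = 11110100 → 4-byte char #2 = F4 82 A9 BE.
Offset 7: leading byte 0xF1 = 11110001 → 4-byte char #3 = F1 99 85 9F.
Offset 11: leading byte 0xC3 = 11000011 → 2-byte char #4 = C3 85.
Offset 13: leading byte 0xCF = 11001111 → 2-byte char #5 = CF BE.
Offset 15: leading byte 0xE0 = 11100000 → 3-byte char #6 = E0 BD 8A.
Offset 18: leading byte 0xF3 = 11110011 → 4-byte char #7 = F3 B9 80 98.
Offset 22: leading byte 0xE2 = 11100010 → 3-byte char #8 = E2 AB A5.
Leading byte 0xE2 = 11100010 matches 1110xxxx → 3-byte sequence.
Byte 1: 0xE2 = 11100010, payload 0010 (4 bits).
Byte 2: 0xAB = 10101011 (10xxxxxx ✓), payload 101011.
Byte 3: 0xA5 = 10100101 (10xxxxxx ✓), payload 100101.
Concatenate: 0010101011100101 = 0x2AE5 (16 bits → U+2AE5).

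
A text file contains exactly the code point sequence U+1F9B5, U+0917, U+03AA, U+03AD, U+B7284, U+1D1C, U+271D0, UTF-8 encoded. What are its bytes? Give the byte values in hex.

F0 9F A6 B5 E0 A4 97 CE AA CE AD F2 B7 8A 84 E1 B4 9C F0 A7 87 90

U+1F9B5: 4-byte form → F0 9F A6 B5.
U+0917: 3-byte form → E0 A4 97.
U+03AA: 2-byte form → CE AA.
U+03AD: 2-byte form → CE AD.
U+B7284: 4-byte form → F2 B7 8A 84.
U+1D1C: 3-byte form → E1 B4 9C.
U+271D0: 4-byte form → F0 A7 87 90.
Concatenated (22 bytes): F0 9F A6 B5 E0 A4 97 CE AA CE AD F2 B7 8A 84 E1 B4 9C F0 A7 87 90.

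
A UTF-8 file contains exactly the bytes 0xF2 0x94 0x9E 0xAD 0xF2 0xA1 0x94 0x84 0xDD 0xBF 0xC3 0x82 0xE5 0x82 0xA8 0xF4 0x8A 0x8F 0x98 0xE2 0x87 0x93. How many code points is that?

Byte at offset 0: 0xF2 = 11110010 → 4-byte char (#1). Advance 4.
Byte at offset 4: 0xF2 = 11110010 → 4-byte char (#2). Advance 4.
Byte at offset 8: 0xDD = 11011101 → 2-byte char (#3). Advance 2.
Byte at offset 10: 0xC3 = 11000011 → 2-byte char (#4). Advance 2.
Byte at offset 12: 0xE5 = 11100101 → 3-byte char (#5). Advance 3.
Byte at offset 15: 0xF4 = 11110100 → 4-byte char (#6). Advance 4.
Byte at offset 19: 0xE2 = 11100010 → 3-byte char (#7). Advance 3.
Reached end at offset 22 after 7 code points.

7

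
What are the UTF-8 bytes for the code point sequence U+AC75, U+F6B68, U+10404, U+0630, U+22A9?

U+AC75: 3-byte form → EA B1 B5.
U+F6B68: 4-byte form → F3 B6 AD A8.
U+10404: 4-byte form → F0 90 90 84.
U+0630: 2-byte form → D8 B0.
U+22A9: 3-byte form → E2 8A A9.
Concatenated (16 bytes): EA B1 B5 F3 B6 AD A8 F0 90 90 84 D8 B0 E2 8A A9.

EA B1 B5 F3 B6 AD A8 F0 90 90 84 D8 B0 E2 8A A9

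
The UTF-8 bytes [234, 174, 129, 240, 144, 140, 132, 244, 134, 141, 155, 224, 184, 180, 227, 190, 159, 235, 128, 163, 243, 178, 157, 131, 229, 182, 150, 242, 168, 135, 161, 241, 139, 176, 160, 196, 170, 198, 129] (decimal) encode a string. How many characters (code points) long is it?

12

Byte at offset 0: 0xEA = 11101010 → 3-byte char (#1). Advance 3.
Byte at offset 3: 0xF0 = 11110000 → 4-byte char (#2). Advance 4.
Byte at offset 7: 0xF4 = 11110100 → 4-byte char (#3). Advance 4.
Byte at offset 11: 0xE0 = 11100000 → 3-byte char (#4). Advance 3.
Byte at offset 14: 0xE3 = 11100011 → 3-byte char (#5). Advance 3.
Byte at offset 17: 0xEB = 11101011 → 3-byte char (#6). Advance 3.
Byte at offset 20: 0xF3 = 11110011 → 4-byte char (#7). Advance 4.
Byte at offset 24: 0xE5 = 11100101 → 3-byte char (#8). Advance 3.
Byte at offset 27: 0xF2 = 11110010 → 4-byte char (#9). Advance 4.
Byte at offset 31: 0xF1 = 11110001 → 4-byte char (#10). Advance 4.
Byte at offset 35: 0xC4 = 11000100 → 2-byte char (#11). Advance 2.
Byte at offset 37: 0xC6 = 11000110 → 2-byte char (#12). Advance 2.
Reached end at offset 39 after 12 code points.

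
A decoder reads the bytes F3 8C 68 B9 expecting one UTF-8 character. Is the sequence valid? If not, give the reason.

Leading byte 0xF3 = 11110011 → 4-byte form.
Byte 3 is 0x68 = 01101000, which is not 10xxxxxx — expected a continuation byte.

invalid (non-continuation byte where continuation expected)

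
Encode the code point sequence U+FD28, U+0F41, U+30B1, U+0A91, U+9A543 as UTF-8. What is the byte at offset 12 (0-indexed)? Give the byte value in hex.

U+FD28 → 3-byte form EF B4 A8 at offsets 0–2.
U+0F41 → 3-byte form E0 BD 81 at offsets 3–5.
U+30B1 → 3-byte form E3 82 B1 at offsets 6–8.
U+0A91 → 3-byte form E0 AA 91 at offsets 9–11.
U+9A543 → 4-byte form F2 9A 95 83 at offsets 12–15.
Offset 12 falls in char 5's range; it's byte 1 of F2 9A 95 83 = 0xF2.

0xF2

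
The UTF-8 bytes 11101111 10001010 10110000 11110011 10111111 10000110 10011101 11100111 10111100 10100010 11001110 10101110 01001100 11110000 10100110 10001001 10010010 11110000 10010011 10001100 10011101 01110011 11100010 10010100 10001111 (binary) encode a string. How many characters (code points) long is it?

Byte at offset 0: 0xEF = 11101111 → 3-byte char (#1). Advance 3.
Byte at offset 3: 0xF3 = 11110011 → 4-byte char (#2). Advance 4.
Byte at offset 7: 0xE7 = 11100111 → 3-byte char (#3). Advance 3.
Byte at offset 10: 0xCE = 11001110 → 2-byte char (#4). Advance 2.
Byte at offset 12: 0x4C = 01001100 → 1-byte char (#5). Advance 1.
Byte at offset 13: 0xF0 = 11110000 → 4-byte char (#6). Advance 4.
Byte at offset 17: 0xF0 = 11110000 → 4-byte char (#7). Advance 4.
Byte at offset 21: 0x73 = 01110011 → 1-byte char (#8). Advance 1.
Byte at offset 22: 0xE2 = 11100010 → 3-byte char (#9). Advance 3.
Reached end at offset 25 after 9 code points.

9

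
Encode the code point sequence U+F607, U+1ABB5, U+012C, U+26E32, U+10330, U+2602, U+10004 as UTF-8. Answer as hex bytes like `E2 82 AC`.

EF 98 87 F0 9A AE B5 C4 AC F0 A6 B8 B2 F0 90 8C B0 E2 98 82 F0 90 80 84

U+F607: 3-byte form → EF 98 87.
U+1ABB5: 4-byte form → F0 9A AE B5.
U+012C: 2-byte form → C4 AC.
U+26E32: 4-byte form → F0 A6 B8 B2.
U+10330: 4-byte form → F0 90 8C B0.
U+2602: 3-byte form → E2 98 82.
U+10004: 4-byte form → F0 90 80 84.
Concatenated (24 bytes): EF 98 87 F0 9A AE B5 C4 AC F0 A6 B8 B2 F0 90 8C B0 E2 98 82 F0 90 80 84.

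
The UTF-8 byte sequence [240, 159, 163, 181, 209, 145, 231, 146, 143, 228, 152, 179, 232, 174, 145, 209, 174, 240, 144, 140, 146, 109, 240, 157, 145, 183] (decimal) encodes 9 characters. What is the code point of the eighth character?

Offset 0: leading byte 0xF0 = 11110000 → 4-byte char #1 = F0 9F A3 B5.
Offset 4: leading byte 0xD1 = 11010001 → 2-byte char #2 = D1 91.
Offset 6: leading byte 0xE7 = 11100111 → 3-byte char #3 = E7 92 8F.
Offset 9: leading byte 0xE4 = 11100100 → 3-byte char #4 = E4 98 B3.
Offset 12: leading byte 0xE8 = 11101000 → 3-byte char #5 = E8 AE 91.
Offset 15: leading byte 0xD1 = 11010001 → 2-byte char #6 = D1 AE.
Offset 17: leading byte 0xF0 = 11110000 → 4-byte char #7 = F0 90 8C 92.
Offset 21: leading byte 0x6D = 01101101 → 1-byte char #8 = 6D.
Leading byte 0x6D = 01101101 matches 0xxxxxxx → 1-byte sequence.
Byte 1: 0x6D = 01101101, payload 1101101 (7 bits).
Concatenate: 1101101 = 0x6D (7 bits → U+006D).

U+006D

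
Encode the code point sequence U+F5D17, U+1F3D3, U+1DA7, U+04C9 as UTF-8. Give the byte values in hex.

F3 B5 B4 97 F0 9F 8F 93 E1 B6 A7 D3 89

U+F5D17: 4-byte form → F3 B5 B4 97.
U+1F3D3: 4-byte form → F0 9F 8F 93.
U+1DA7: 3-byte form → E1 B6 A7.
U+04C9: 2-byte form → D3 89.
Concatenated (13 bytes): F3 B5 B4 97 F0 9F 8F 93 E1 B6 A7 D3 89.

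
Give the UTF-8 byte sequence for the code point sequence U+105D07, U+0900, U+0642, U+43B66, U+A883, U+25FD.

F4 85 B4 87 E0 A4 80 D9 82 F1 83 AD A6 EA A2 83 E2 97 BD

U+105D07: 4-byte form → F4 85 B4 87.
U+0900: 3-byte form → E0 A4 80.
U+0642: 2-byte form → D9 82.
U+43B66: 4-byte form → F1 83 AD A6.
U+A883: 3-byte form → EA A2 83.
U+25FD: 3-byte form → E2 97 BD.
Concatenated (19 bytes): F4 85 B4 87 E0 A4 80 D9 82 F1 83 AD A6 EA A2 83 E2 97 BD.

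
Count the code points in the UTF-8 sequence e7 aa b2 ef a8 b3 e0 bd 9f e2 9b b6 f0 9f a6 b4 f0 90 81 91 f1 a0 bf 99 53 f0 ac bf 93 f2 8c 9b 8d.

Byte at offset 0: 0xE7 = 11100111 → 3-byte char (#1). Advance 3.
Byte at offset 3: 0xEF = 11101111 → 3-byte char (#2). Advance 3.
Byte at offset 6: 0xE0 = 11100000 → 3-byte char (#3). Advance 3.
Byte at offset 9: 0xE2 = 11100010 → 3-byte char (#4). Advance 3.
Byte at offset 12: 0xF0 = 11110000 → 4-byte char (#5). Advance 4.
Byte at offset 16: 0xF0 = 11110000 → 4-byte char (#6). Advance 4.
Byte at offset 20: 0xF1 = 11110001 → 4-byte char (#7). Advance 4.
Byte at offset 24: 0x53 = 01010011 → 1-byte char (#8). Advance 1.
Byte at offset 25: 0xF0 = 11110000 → 4-byte char (#9). Advance 4.
Byte at offset 29: 0xF2 = 11110010 → 4-byte char (#10). Advance 4.
Reached end at offset 33 after 10 code points.

10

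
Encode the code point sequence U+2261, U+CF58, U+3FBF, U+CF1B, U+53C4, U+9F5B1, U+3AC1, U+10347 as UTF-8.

U+2261: 3-byte form → E2 89 A1.
U+CF58: 3-byte form → EC BD 98.
U+3FBF: 3-byte form → E3 BE BF.
U+CF1B: 3-byte form → EC BC 9B.
U+53C4: 3-byte form → E5 8F 84.
U+9F5B1: 4-byte form → F2 9F 96 B1.
U+3AC1: 3-byte form → E3 AB 81.
U+10347: 4-byte form → F0 90 8D 87.
Concatenated (26 bytes): E2 89 A1 EC BD 98 E3 BE BF EC BC 9B E5 8F 84 F2 9F 96 B1 E3 AB 81 F0 90 8D 87.

E2 89 A1 EC BD 98 E3 BE BF EC BC 9B E5 8F 84 F2 9F 96 B1 E3 AB 81 F0 90 8D 87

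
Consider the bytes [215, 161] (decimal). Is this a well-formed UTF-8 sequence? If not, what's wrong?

valid

Leading byte 0xD7 = 11010111 → 2-byte form.
Continuation bytes 0xA1=10100001 all match 10xxxxxx.
Decoded value 0x5E1 is ≥ 0x80 (shortest form) and not a surrogate.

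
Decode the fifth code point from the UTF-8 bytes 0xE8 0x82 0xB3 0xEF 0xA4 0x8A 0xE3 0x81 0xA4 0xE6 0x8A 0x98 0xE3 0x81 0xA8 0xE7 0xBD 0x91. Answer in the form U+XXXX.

Offset 0: leading byte 0xE8 = 11101000 → 3-byte char #1 = E8 82 B3.
Offset 3: leading byte 0xEF = 11101111 → 3-byte char #2 = EF A4 8A.
Offset 6: leading byte 0xE3 = 11100011 → 3-byte char #3 = E3 81 A4.
Offset 9: leading byte 0xE6 = 11100110 → 3-byte char #4 = E6 8A 98.
Offset 12: leading byte 0xE3 = 11100011 → 3-byte char #5 = E3 81 A8.
Leading byte 0xE3 = 11100011 matches 1110xxxx → 3-byte sequence.
Byte 1: 0xE3 = 11100011, payload 0011 (4 bits).
Byte 2: 0x81 = 10000001 (10xxxxxx ✓), payload 000001.
Byte 3: 0xA8 = 10101000 (10xxxxxx ✓), payload 101000.
Concatenate: 0011000001101000 = 0x3068 (16 bits → U+3068).

U+3068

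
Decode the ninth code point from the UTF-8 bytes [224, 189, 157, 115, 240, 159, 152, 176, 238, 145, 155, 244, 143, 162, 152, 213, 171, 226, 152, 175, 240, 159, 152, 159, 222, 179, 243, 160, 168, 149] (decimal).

U+07B3

Offset 0: leading byte 0xE0 = 11100000 → 3-byte char #1 = E0 BD 9D.
Offset 3: leading byte 0x73 = 01110011 → 1-byte char #2 = 73.
Offset 4: leading byte 0xF0 = 11110000 → 4-byte char #3 = F0 9F 98 B0.
Offset 8: leading byte 0xEE = 11101110 → 3-byte char #4 = EE 91 9B.
Offset 11: leading byte 0xF4 = 11110100 → 4-byte char #5 = F4 8F A2 98.
Offset 15: leading byte 0xD5 = 11010101 → 2-byte char #6 = D5 AB.
Offset 17: leading byte 0xE2 = 11100010 → 3-byte char #7 = E2 98 AF.
Offset 20: leading byte 0xF0 = 11110000 → 4-byte char #8 = F0 9F 98 9F.
Offset 24: leading byte 0xDE = 11011110 → 2-byte char #9 = DE B3.
Leading byte 0xDE = 11011110 matches 110xxxxx → 2-byte sequence.
Byte 1: 0xDE = 11011110, payload 11110 (5 bits).
Byte 2: 0xB3 = 10110011 (10xxxxxx ✓), payload 110011.
Concatenate: 11110110011 = 0x7B3 (11 bits → U+07B3).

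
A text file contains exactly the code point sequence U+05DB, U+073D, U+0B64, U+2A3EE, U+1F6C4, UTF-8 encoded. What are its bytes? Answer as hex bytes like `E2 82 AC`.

D7 9B DC BD E0 AD A4 F0 AA 8F AE F0 9F 9B 84

U+05DB: 2-byte form → D7 9B.
U+073D: 2-byte form → DC BD.
U+0B64: 3-byte form → E0 AD A4.
U+2A3EE: 4-byte form → F0 AA 8F AE.
U+1F6C4: 4-byte form → F0 9F 9B 84.
Concatenated (15 bytes): D7 9B DC BD E0 AD A4 F0 AA 8F AE F0 9F 9B 84.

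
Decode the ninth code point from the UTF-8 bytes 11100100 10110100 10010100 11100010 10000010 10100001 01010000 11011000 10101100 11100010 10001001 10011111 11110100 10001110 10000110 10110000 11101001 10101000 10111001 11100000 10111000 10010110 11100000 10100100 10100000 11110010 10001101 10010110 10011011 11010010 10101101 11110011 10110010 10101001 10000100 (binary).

U+0920

Offset 0: leading byte 0xE4 = 11100100 → 3-byte char #1 = E4 B4 94.
Offset 3: leading byte 0xE2 = 11100010 → 3-byte char #2 = E2 82 A1.
Offset 6: leading byte 0x50 = 01010000 → 1-byte char #3 = 50.
Offset 7: leading byte 0xD8 = 11011000 → 2-byte char #4 = D8 AC.
Offset 9: leading byte 0xE2 = 11100010 → 3-byte char #5 = E2 89 9F.
Offset 12: leading byte 0xF4 = 11110100 → 4-byte char #6 = F4 8E 86 B0.
Offset 16: leading byte 0xE9 = 11101001 → 3-byte char #7 = E9 A8 B9.
Offset 19: leading byte 0xE0 = 11100000 → 3-byte char #8 = E0 B8 96.
Offset 22: leading byte 0xE0 = 11100000 → 3-byte char #9 = E0 A4 A0.
Leading byte 0xE0 = 11100000 matches 1110xxxx → 3-byte sequence.
Byte 1: 0xE0 = 11100000, payload 0000 (4 bits).
Byte 2: 0xA4 = 10100100 (10xxxxxx ✓), payload 100100.
Byte 3: 0xA0 = 10100000 (10xxxxxx ✓), payload 100000.
Concatenate: 0000100100100000 = 0x920 (16 bits → U+0920).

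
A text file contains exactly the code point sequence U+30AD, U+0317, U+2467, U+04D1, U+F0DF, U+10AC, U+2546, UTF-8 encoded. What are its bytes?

E3 82 AD CC 97 E2 91 A7 D3 91 EF 83 9F E1 82 AC E2 95 86

U+30AD: 3-byte form → E3 82 AD.
U+0317: 2-byte form → CC 97.
U+2467: 3-byte form → E2 91 A7.
U+04D1: 2-byte form → D3 91.
U+F0DF: 3-byte form → EF 83 9F.
U+10AC: 3-byte form → E1 82 AC.
U+2546: 3-byte form → E2 95 86.
Concatenated (19 bytes): E3 82 AD CC 97 E2 91 A7 D3 91 EF 83 9F E1 82 AC E2 95 86.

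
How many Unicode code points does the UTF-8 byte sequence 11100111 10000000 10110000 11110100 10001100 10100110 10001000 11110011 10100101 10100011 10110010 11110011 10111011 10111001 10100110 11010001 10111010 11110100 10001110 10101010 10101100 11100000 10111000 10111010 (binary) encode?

Byte at offset 0: 0xE7 = 11100111 → 3-byte char (#1). Advance 3.
Byte at offset 3: 0xF4 = 11110100 → 4-byte char (#2). Advance 4.
Byte at offset 7: 0xF3 = 11110011 → 4-byte char (#3). Advance 4.
Byte at offset 11: 0xF3 = 11110011 → 4-byte char (#4). Advance 4.
Byte at offset 15: 0xD1 = 11010001 → 2-byte char (#5). Advance 2.
Byte at offset 17: 0xF4 = 11110100 → 4-byte char (#6). Advance 4.
Byte at offset 21: 0xE0 = 11100000 → 3-byte char (#7). Advance 3.
Reached end at offset 24 after 7 code points.

7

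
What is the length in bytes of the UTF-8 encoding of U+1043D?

4

U+1043D = 0x1043D. UTF-8 uses 1 byte below 0x80, 2 below 0x800, 3 below 0x10000, 4 up to 0x10FFFF. 0x1043D is in U+10000–U+10FFFF → 4 bytes.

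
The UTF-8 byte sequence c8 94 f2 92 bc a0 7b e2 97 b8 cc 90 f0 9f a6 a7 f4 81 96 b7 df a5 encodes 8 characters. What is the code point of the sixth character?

Offset 0: leading byte 0xC8 = 11001000 → 2-byte char #1 = C8 94.
Offset 2: leading byte 0xF2 = 11110010 → 4-byte char #2 = F2 92 BC A0.
Offset 6: leading byte 0x7B = 01111011 → 1-byte char #3 = 7B.
Offset 7: leading byte 0xE2 = 11100010 → 3-byte char #4 = E2 97 B8.
Offset 10: leading byte 0xCC = 11001100 → 2-byte char #5 = CC 90.
Offset 12: leading byte 0xF0 = 11110000 → 4-byte char #6 = F0 9F A6 A7.
Leading byte 0xF0 = 11110000 matches 11110xxx → 4-byte sequence.
Byte 1: 0xF0 = 11110000, payload 000 (3 bits).
Byte 2: 0x9F = 10011111 (10xxxxxx ✓), payload 011111.
Byte 3: 0xA6 = 10100110 (10xxxxxx ✓), payload 100110.
Byte 4: 0xA7 = 10100111 (10xxxxxx ✓), payload 100111.
Concatenate: 000011111100110100111 = 0x1F9A7 (21 bits → U+1F9A7).

U+1F9A7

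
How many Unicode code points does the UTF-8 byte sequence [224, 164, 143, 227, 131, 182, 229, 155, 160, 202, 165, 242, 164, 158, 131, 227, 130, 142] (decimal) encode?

Byte at offset 0: 0xE0 = 11100000 → 3-byte char (#1). Advance 3.
Byte at offset 3: 0xE3 = 11100011 → 3-byte char (#2). Advance 3.
Byte at offset 6: 0xE5 = 11100101 → 3-byte char (#3). Advance 3.
Byte at offset 9: 0xCA = 11001010 → 2-byte char (#4). Advance 2.
Byte at offset 11: 0xF2 = 11110010 → 4-byte char (#5). Advance 4.
Byte at offset 15: 0xE3 = 11100011 → 3-byte char (#6). Advance 3.
Reached end at offset 18 after 6 code points.

6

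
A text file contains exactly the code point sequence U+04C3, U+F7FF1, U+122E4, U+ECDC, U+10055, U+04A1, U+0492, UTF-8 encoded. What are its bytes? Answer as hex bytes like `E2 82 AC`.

U+04C3: 2-byte form → D3 83.
U+F7FF1: 4-byte form → F3 B7 BF B1.
U+122E4: 4-byte form → F0 92 8B A4.
U+ECDC: 3-byte form → EE B3 9C.
U+10055: 4-byte form → F0 90 81 95.
U+04A1: 2-byte form → D2 A1.
U+0492: 2-byte form → D2 92.
Concatenated (21 bytes): D3 83 F3 B7 BF B1 F0 92 8B A4 EE B3 9C F0 90 81 95 D2 A1 D2 92.

D3 83 F3 B7 BF B1 F0 92 8B A4 EE B3 9C F0 90 81 95 D2 A1 D2 92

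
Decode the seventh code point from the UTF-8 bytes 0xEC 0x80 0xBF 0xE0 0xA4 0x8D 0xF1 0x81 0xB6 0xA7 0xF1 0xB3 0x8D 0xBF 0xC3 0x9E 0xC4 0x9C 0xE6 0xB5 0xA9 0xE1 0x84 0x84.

U+6D69

Offset 0: leading byte 0xEC = 11101100 → 3-byte char #1 = EC 80 BF.
Offset 3: leading byte 0xE0 = 11100000 → 3-byte char #2 = E0 A4 8D.
Offset 6: leading byte 0xF1 = 11110001 → 4-byte char #3 = F1 81 B6 A7.
Offset 10: leading byte 0xF1 = 11110001 → 4-byte char #4 = F1 B3 8D BF.
Offset 14: leading byte 0xC3 = 11000011 → 2-byte char #5 = C3 9E.
Offset 16: leading byte 0xC4 = 11000100 → 2-byte char #6 = C4 9C.
Offset 18: leading byte 0xE6 = 11100110 → 3-byte char #7 = E6 B5 A9.
Leading byte 0xE6 = 11100110 matches 1110xxxx → 3-byte sequence.
Byte 1: 0xE6 = 11100110, payload 0110 (4 bits).
Byte 2: 0xB5 = 10110101 (10xxxxxx ✓), payload 110101.
Byte 3: 0xA9 = 10101001 (10xxxxxx ✓), payload 101001.
Concatenate: 0110110101101001 = 0x6D69 (16 bits → U+6D69).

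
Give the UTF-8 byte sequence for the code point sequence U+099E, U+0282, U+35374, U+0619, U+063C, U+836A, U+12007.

U+099E: 3-byte form → E0 A6 9E.
U+0282: 2-byte form → CA 82.
U+35374: 4-byte form → F0 B5 8D B4.
U+0619: 2-byte form → D8 99.
U+063C: 2-byte form → D8 BC.
U+836A: 3-byte form → E8 8D AA.
U+12007: 4-byte form → F0 92 80 87.
Concatenated (20 bytes): E0 A6 9E CA 82 F0 B5 8D B4 D8 99 D8 BC E8 8D AA F0 92 80 87.

E0 A6 9E CA 82 F0 B5 8D B4 D8 99 D8 BC E8 8D AA F0 92 80 87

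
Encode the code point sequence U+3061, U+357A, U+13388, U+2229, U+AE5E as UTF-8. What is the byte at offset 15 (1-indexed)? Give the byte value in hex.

0xB9

1-indexed offset 15 is 0-indexed offset 14.
U+3061 → 3-byte form E3 81 A1 at offsets 0–2.
U+357A → 3-byte form E3 95 BA at offsets 3–5.
U+13388 → 4-byte form F0 93 8E 88 at offsets 6–9.
U+2229 → 3-byte form E2 88 A9 at offsets 10–12.
U+AE5E → 3-byte form EA B9 9E at offsets 13–15.
Offset 14 falls in char 5's range; it's byte 2 of EA B9 9E = 0xB9.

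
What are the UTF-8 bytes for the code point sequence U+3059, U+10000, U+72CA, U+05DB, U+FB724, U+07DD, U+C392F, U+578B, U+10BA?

E3 81 99 F0 90 80 80 E7 8B 8A D7 9B F3 BB 9C A4 DF 9D F3 83 A4 AF E5 9E 8B E1 82 BA

U+3059: 3-byte form → E3 81 99.
U+10000: 4-byte form → F0 90 80 80.
U+72CA: 3-byte form → E7 8B 8A.
U+05DB: 2-byte form → D7 9B.
U+FB724: 4-byte form → F3 BB 9C A4.
U+07DD: 2-byte form → DF 9D.
U+C392F: 4-byte form → F3 83 A4 AF.
U+578B: 3-byte form → E5 9E 8B.
U+10BA: 3-byte form → E1 82 BA.
Concatenated (28 bytes): E3 81 99 F0 90 80 80 E7 8B 8A D7 9B F3 BB 9C A4 DF 9D F3 83 A4 AF E5 9E 8B E1 82 BA.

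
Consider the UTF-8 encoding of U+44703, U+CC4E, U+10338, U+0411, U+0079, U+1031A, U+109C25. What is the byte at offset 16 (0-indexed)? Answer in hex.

U+44703 → 4-byte form F1 84 9C 83 at offsets 0–3.
U+CC4E → 3-byte form EC B1 8E at offsets 4–6.
U+10338 → 4-byte form F0 90 8C B8 at offsets 7–10.
U+0411 → 2-byte form D0 91 at offsets 11–12.
U+0079 → 1-byte form 79 at offsets 13–13.
U+1031A → 4-byte form F0 90 8C 9A at offsets 14–17.
Offset 16 falls in char 6's range; it's byte 3 of F0 90 8C 9A = 0x8C.

0x8C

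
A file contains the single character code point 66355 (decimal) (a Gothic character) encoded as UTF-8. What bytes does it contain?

U+10333 = 0x10333 = 66355 decimal. In range U+10000–U+10FFFF → 4-byte form: 11110xxx 10xxxxxx 10xxxxxx 10xxxxxx.
Binary (21 bits): 000010000001100110011.
Split 3+6+6+6: 000 | 010000 | 001100 | 110011.
Byte 1: 11110000 = 0xF0.
Byte 2: 10010000 = 0x90.
Byte 3: 10001100 = 0x8C.
Byte 4: 10110011 = 0xB3.

F0 90 8C B3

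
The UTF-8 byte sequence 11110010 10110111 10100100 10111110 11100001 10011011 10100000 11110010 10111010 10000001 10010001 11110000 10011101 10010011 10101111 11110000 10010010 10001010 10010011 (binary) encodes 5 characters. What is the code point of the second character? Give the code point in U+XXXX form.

Offset 0: leading byte 0xF2 = 11110010 → 4-byte char #1 = F2 B7 A4 BE.
Offset 4: leading byte 0xE1 = 11100001 → 3-byte char #2 = E1 9B A0.
Leading byte 0xE1 = 11100001 matches 1110xxxx → 3-byte sequence.
Byte 1: 0xE1 = 11100001, payload 0001 (4 bits).
Byte 2: 0x9B = 10011011 (10xxxxxx ✓), payload 011011.
Byte 3: 0xA0 = 10100000 (10xxxxxx ✓), payload 100000.
Concatenate: 0001011011100000 = 0x16E0 (16 bits → U+16E0).

U+16E0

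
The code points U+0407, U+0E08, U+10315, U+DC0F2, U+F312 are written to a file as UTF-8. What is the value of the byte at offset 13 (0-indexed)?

0xEF

U+0407 → 2-byte form D0 87 at offsets 0–1.
U+0E08 → 3-byte form E0 B8 88 at offsets 2–4.
U+10315 → 4-byte form F0 90 8C 95 at offsets 5–8.
U+DC0F2 → 4-byte form F3 9C 83 B2 at offsets 9–12.
U+F312 → 3-byte form EF 8C 92 at offsets 13–15.
Offset 13 falls in char 5's range; it's byte 1 of EF 8C 92 = 0xEF.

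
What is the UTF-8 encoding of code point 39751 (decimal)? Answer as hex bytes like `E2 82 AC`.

U+9B47 = 0x9B47 = 39751 decimal. In range U+0800–U+FFFF → 3-byte form: 1110xxxx 10xxxxxx 10xxxxxx.
Binary (16 bits): 1001101101000111.
Split 4+6+6: 1001 | 101101 | 000111.
Byte 1: 11101001 = 0xE9.
Byte 2: 10101101 = 0xAD.
Byte 3: 10000111 = 0x87.

E9 AD 87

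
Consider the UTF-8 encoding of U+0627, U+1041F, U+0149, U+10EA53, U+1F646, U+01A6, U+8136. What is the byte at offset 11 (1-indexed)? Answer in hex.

0xA9

1-indexed offset 11 is 0-indexed offset 10.
U+0627 → 2-byte form D8 A7 at offsets 0–1.
U+1041F → 4-byte form F0 90 90 9F at offsets 2–5.
U+0149 → 2-byte form C5 89 at offsets 6–7.
U+10EA53 → 4-byte form F4 8E A9 93 at offsets 8–11.
Offset 10 falls in char 4's range; it's byte 3 of F4 8E A9 93 = 0xA9.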